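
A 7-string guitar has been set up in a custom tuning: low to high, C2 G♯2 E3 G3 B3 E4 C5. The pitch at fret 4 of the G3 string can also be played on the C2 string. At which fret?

23

G3 at fret 4 is G3 + 4 semitones = B3.
The open C2 string is 19 semitones below the open G3, so the same pitch on the C2 string lies at fret 4 + 19 = 23.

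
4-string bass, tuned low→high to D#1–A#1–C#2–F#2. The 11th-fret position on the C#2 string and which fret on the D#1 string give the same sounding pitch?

21

C#2 at fret 11 is C#2 + 11 semitones = C3.
The open D#1 string is 10 semitones below the open C#2, so the same pitch on the D#1 string lies at fret 11 + 10 = 21.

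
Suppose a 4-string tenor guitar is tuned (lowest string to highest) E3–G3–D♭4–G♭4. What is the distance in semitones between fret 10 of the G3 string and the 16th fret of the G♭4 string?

G3 at fret 10 → F4 (MIDI 65); G♭4 at fret 16 → B♭5 (MIDI 82).
65 − 82 = -17, so the two pitches are 17 semitones apart, with B♭5 the higher.

17 semitones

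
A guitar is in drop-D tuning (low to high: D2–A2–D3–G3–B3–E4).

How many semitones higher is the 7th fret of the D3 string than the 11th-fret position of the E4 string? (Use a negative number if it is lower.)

D3 at fret 7 → A3 (MIDI 57); E4 at fret 11 → D#5 (MIDI 75).
57 − 75 = -18, so the two pitches are 18 semitones apart.

-18 semitones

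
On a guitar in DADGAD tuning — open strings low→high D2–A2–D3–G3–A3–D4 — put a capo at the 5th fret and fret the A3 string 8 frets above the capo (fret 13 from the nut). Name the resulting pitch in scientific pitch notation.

The capo raises the open A3 by 5 semitones to D4; fretting 8 more gives A3 + 5 + 8 = A3 + 13 semitones = A♯4.

A♯4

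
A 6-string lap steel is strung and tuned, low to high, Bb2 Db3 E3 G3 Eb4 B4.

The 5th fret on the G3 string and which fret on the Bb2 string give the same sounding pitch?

Fret 5 on G3 is MIDI 55 + 5 = 60 (C4). On the Bb2 string (open MIDI 46), that pitch is 60 − 46 = fret 14.

14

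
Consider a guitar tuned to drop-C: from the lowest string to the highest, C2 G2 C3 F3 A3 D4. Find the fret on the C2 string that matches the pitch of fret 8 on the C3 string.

20

C3 at fret 8 is C3 + 8 semitones = G#3.
The open C2 string is 12 semitones below the open C3, so the same pitch on the C2 string lies at fret 8 + 12 = 20.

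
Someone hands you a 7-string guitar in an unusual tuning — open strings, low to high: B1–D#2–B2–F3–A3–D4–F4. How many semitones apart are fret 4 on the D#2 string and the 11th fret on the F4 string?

D#2 at fret 4 → G2 (MIDI 43); F4 at fret 11 → E5 (MIDI 76).
43 − 76 = -33, so the two pitches are 33 semitones apart, with E5 the higher.

33 semitones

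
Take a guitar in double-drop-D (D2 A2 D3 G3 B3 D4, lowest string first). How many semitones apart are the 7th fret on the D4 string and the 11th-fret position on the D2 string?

D4 at fret 7 → A4 (MIDI 69); D2 at fret 11 → C♯3 (MIDI 49).
69 − 49 = 20, so the two pitches are 20 semitones apart, with A4 the higher.

20 semitones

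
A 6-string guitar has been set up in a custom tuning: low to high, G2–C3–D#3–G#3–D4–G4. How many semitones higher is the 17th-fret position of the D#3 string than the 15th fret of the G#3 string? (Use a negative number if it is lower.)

-3 semitones

D#3 at fret 17 → G#4 (MIDI 68); G#3 at fret 15 → B4 (MIDI 71).
68 − 71 = -3, so the two pitches are 3 semitones apart.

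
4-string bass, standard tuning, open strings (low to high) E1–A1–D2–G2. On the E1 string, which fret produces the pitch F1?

F1 is 1 semitone above the open E1 (E–F), so it sits at fret 1.

1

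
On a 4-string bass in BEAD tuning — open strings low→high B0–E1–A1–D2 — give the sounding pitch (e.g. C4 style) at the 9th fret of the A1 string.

A1 is MIDI 33. Adding 9 gives 42, which is F#2.
(Equivalently spelled Gb2.)

F#2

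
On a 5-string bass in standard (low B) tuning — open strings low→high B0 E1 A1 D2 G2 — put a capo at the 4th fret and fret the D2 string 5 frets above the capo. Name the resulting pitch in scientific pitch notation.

The capo raises the open D2 by 4 semitones to F♯2; fretting 5 more gives D2 + 4 + 5 = D2 + 9 semitones = B2.

B2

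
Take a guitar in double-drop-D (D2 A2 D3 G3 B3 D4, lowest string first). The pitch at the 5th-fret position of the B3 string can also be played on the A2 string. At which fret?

19

B3 at fret 5 is B3 + 5 semitones = E4.
The open A2 string is 14 semitones below the open B3, so the same pitch on the A2 string lies at fret 5 + 14 = 19.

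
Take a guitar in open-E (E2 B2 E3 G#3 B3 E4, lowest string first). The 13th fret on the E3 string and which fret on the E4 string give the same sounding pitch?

1

E3 at fret 13 is E3 + 13 semitones = F4.
The open E4 string is 12 semitones above the open E3, so the same pitch on the E4 string lies at fret 13 − 12 = 1.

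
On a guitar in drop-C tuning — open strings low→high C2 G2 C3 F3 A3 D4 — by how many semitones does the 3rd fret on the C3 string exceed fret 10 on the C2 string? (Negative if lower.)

5 semitones

C3 at fret 3 → D#3 (MIDI 51); C2 at fret 10 → A#2 (MIDI 46).
51 − 46 = 5, so the two pitches are 5 semitones apart.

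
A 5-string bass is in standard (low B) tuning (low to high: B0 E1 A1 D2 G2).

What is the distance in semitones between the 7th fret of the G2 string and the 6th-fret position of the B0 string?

G2 at fret 7 → D3 (MIDI 50); B0 at fret 6 → F1 (MIDI 29).
50 − 29 = 21, so the two pitches are 21 semitones apart, with D3 the higher.

21 semitones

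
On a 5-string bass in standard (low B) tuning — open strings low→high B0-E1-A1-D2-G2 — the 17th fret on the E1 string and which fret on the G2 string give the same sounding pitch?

2

Fret 17 on E1 is MIDI 28 + 17 = 45 (A2). On the G2 string (open MIDI 43), that pitch is 45 − 43 = fret 2.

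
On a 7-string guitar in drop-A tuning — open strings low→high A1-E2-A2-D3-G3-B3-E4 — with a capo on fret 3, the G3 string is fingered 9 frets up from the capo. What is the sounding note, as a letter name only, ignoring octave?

G

The capo raises the open G3 by 3 semitones to A♯3; fretting 9 more gives G3 + 3 + 9 = G3 + 12 semitones, landing on G.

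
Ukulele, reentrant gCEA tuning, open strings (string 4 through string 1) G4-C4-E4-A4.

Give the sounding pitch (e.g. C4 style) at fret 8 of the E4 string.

The open E4 string plus 8 semitones: E–F–F#–G–G#–A–A#–B–C.
The walk passes from B into C once, so the octave number goes from 4 to 5.

C5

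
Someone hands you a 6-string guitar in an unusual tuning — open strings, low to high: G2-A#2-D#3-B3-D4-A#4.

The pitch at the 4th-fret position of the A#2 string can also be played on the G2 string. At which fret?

Fret 4 on A#2 is MIDI 46 + 4 = 50 (D3). On the G2 string (open MIDI 43), that pitch is 50 − 43 = fret 7.

7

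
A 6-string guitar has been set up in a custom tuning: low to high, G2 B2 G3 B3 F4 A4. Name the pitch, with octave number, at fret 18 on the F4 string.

B5

The open F4 string plus 18 semitones: F–Gb–G–Ab–…–A–Bb–B.
The walk passes from B into C once, so the octave number goes from 4 to 5.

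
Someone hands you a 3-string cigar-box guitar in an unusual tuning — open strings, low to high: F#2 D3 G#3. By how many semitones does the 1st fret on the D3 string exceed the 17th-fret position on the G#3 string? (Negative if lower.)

D3 at fret 1 → D#3 (MIDI 51); G#3 at fret 17 → C#5 (MIDI 73).
51 − 73 = -22, so the two pitches are 22 semitones apart.

-22 semitones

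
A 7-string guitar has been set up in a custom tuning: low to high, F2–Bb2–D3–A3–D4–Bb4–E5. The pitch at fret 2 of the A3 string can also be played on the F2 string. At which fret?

18

A3 at fret 2 is A3 + 2 semitones = B3.
The open F2 string is 16 semitones below the open A3, so the same pitch on the F2 string lies at fret 2 + 16 = 18.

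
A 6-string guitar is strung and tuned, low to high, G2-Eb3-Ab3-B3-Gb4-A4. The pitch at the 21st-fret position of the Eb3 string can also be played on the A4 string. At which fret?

3

Eb3 at fret 21 is Eb3 + 21 semitones = C5.
The open A4 string is 18 semitones above the open Eb3, so the same pitch on the A4 string lies at fret 21 − 18 = 3.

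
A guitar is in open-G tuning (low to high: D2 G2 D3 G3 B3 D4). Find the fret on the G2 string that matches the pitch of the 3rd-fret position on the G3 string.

15

Fret 3 on G3 is MIDI 55 + 3 = 58 (A#3). On the G2 string (open MIDI 43), that pitch is 58 − 43 = fret 15.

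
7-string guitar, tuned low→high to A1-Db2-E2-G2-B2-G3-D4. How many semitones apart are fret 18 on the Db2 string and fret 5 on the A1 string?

Db2 at fret 18 → G3 (MIDI 55); A1 at fret 5 → D2 (MIDI 38).
55 − 38 = 17, so the two pitches are 17 semitones apart, with G3 the higher.

17 semitones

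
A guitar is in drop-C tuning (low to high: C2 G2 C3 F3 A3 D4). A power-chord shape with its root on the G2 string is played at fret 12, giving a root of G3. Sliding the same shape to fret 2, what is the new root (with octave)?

A2

Moving from fret 12 to fret 2 shifts the root by -10 semitones.
G3 down 10 semitones is A2.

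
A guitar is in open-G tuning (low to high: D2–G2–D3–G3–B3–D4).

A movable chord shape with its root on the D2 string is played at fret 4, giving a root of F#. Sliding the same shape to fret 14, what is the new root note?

Moving from fret 4 to fret 14 shifts the root by 10 semitones.
F# up 10 semitones is E.

E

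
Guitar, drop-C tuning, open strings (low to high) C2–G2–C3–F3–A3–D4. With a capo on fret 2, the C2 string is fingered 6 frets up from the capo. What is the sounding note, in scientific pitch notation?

G♯2

The capo raises the open C2 by 2 semitones to D2; fretting 6 more gives C2 + 2 + 6 = C2 + 8 semitones = G♯2.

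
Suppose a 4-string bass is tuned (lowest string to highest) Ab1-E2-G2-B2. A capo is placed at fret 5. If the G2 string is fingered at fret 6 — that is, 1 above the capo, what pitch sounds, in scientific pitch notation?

The capo raises the open G2 by 5 semitones to C3; fretting 1 more gives G2 + 5 + 1 = G2 + 6 semitones = Db3.

Db3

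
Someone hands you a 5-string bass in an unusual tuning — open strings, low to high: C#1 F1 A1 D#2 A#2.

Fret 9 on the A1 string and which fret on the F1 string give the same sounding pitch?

13

A1 at fret 9 is A1 + 9 semitones = F#2.
The open F1 string is 4 semitones below the open A1, so the same pitch on the F1 string lies at fret 9 + 4 = 13.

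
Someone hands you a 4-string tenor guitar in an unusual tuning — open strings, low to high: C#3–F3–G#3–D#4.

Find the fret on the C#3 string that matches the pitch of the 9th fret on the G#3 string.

G#3 at fret 9 is G#3 + 9 semitones = F4.
The open C#3 string is 7 semitones below the open G#3, so the same pitch on the C#3 string lies at fret 9 + 7 = 16.

16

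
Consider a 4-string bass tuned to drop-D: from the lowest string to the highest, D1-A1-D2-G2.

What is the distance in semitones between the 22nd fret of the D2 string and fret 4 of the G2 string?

D2 at fret 22 → C4 (MIDI 60); G2 at fret 4 → B2 (MIDI 47).
60 − 47 = 13, so the two pitches are 13 semitones apart, with C4 the higher.

13 semitones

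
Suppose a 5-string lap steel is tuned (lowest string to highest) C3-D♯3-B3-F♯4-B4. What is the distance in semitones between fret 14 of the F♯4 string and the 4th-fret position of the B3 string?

17 semitones

F♯4 at fret 14 → G♯5 (MIDI 80); B3 at fret 4 → D♯4 (MIDI 63).
80 − 63 = 17, so the two pitches are 17 semitones apart, with G♯5 the higher.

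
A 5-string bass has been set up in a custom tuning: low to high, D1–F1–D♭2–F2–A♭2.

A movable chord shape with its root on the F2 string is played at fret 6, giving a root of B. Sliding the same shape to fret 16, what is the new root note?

A

Moving from fret 6 to fret 16 shifts the root by 10 semitones.
B up 10 semitones is A.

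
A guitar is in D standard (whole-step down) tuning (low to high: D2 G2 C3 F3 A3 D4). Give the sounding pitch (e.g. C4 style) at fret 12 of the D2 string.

D2 is MIDI 38. Adding 12 gives 50, which is D3.

D3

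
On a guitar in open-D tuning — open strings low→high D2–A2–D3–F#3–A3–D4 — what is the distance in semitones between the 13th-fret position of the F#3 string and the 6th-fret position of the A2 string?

16 semitones

F#3 at fret 13 → G4 (MIDI 67); A2 at fret 6 → D#3 (MIDI 51).
67 − 51 = 16, so the two pitches are 16 semitones apart, with G4 the higher.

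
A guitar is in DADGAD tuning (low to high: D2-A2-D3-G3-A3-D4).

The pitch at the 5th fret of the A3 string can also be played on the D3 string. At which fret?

Fret 5 on A3 is MIDI 57 + 5 = 62 (D4). On the D3 string (open MIDI 50), that pitch is 62 − 50 = fret 12.

12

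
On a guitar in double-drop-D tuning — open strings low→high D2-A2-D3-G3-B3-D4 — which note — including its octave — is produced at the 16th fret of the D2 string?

F#3

D2 is MIDI 38. Adding 16 gives 54, which is F#3.
(Equivalently spelled Gb3.)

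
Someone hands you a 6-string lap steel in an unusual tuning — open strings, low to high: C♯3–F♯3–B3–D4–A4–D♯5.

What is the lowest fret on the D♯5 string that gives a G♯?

From D♯5, count semitones up the chromatic scale until reaching G♯: D#–E–F–F#–G–G# — 5 steps.

5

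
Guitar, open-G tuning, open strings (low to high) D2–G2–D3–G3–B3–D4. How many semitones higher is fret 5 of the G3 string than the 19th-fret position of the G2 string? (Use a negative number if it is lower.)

G3 at fret 5 → C4 (MIDI 60); G2 at fret 19 → D4 (MIDI 62).
60 − 62 = -2, so the two pitches are 2 semitones apart.

-2 semitones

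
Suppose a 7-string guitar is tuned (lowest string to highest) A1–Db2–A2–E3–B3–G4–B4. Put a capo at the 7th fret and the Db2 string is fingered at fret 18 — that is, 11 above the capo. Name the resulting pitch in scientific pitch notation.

G3

The capo raises the open Db2 by 7 semitones to Ab2; fretting 11 more gives Db2 + 7 + 11 = Db2 + 18 semitones = G3.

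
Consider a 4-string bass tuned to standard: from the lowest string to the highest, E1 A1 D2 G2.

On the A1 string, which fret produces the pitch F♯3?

21

F♯3 is 21 semitones above the open A1 (A–A#–B–C–…–E–F–F#), so it sits at fret 21.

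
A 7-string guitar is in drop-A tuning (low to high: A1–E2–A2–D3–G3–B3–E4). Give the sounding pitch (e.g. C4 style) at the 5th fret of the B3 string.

E4

The open B3 string plus 5 semitones: B–C–C#–D–D#–E.
The walk passes from B into C once, so the octave number goes from 3 to 4.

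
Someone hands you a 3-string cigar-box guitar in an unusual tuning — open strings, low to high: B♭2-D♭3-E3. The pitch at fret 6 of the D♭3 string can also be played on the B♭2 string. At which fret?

9

Fret 6 on D♭3 is MIDI 49 + 6 = 55 (G3). On the B♭2 string (open MIDI 46), that pitch is 55 − 46 = fret 9.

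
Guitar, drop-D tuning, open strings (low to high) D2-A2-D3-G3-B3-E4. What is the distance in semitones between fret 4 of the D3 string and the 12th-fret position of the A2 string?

D3 at fret 4 → F#3 (MIDI 54); A2 at fret 12 → A3 (MIDI 57).
54 − 57 = -3, so the two pitches are 3 semitones apart, with A3 the higher.

3 semitones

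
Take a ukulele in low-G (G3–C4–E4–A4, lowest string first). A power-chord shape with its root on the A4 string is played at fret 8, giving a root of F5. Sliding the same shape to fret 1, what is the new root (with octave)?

Moving from fret 8 to fret 1 shifts the root by -7 semitones.
F5 down 7 semitones is A#4.

A#4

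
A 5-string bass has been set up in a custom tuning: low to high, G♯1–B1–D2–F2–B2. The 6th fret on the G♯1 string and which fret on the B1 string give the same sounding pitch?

3

G♯1 at fret 6 is G♯1 + 6 semitones = D2.
The open B1 string is 3 semitones above the open G♯1, so the same pitch on the B1 string lies at fret 6 − 3 = 3.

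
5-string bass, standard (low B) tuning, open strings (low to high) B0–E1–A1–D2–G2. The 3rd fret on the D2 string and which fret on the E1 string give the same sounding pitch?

13

Fret 3 on D2 is MIDI 38 + 3 = 41 (F2). On the E1 string (open MIDI 28), that pitch is 41 − 28 = fret 13.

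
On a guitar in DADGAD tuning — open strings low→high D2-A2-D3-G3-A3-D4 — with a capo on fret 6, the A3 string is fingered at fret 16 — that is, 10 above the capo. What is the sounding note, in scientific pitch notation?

C#5

The capo raises the open A3 by 6 semitones to D#4; fretting 10 more gives A3 + 6 + 10 = A3 + 16 semitones = C#5.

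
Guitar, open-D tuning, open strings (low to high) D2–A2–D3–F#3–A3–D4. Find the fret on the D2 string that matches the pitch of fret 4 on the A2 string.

11

Fret 4 on A2 is MIDI 45 + 4 = 49 (C#3). On the D2 string (open MIDI 38), that pitch is 49 − 38 = fret 11.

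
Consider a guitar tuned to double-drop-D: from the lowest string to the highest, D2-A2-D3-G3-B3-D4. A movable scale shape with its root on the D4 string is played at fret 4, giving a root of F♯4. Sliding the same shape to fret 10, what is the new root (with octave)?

C5

Moving from fret 4 to fret 10 shifts the root by 6 semitones.
F♯4 up 6 semitones is C5.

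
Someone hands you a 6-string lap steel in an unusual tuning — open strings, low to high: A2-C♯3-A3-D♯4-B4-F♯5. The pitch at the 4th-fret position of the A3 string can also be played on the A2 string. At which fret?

16

Fret 4 on A3 is MIDI 57 + 4 = 61 (C♯4). On the A2 string (open MIDI 45), that pitch is 61 − 45 = fret 16.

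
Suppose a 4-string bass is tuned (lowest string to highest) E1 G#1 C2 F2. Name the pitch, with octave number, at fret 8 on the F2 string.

The open F2 string plus 8 semitones: F–F#–G–G#–A–A#–B–C–C#.
The walk passes from B into C once, so the octave number goes from 2 to 3.
(Equivalently spelled Db3.)

C#3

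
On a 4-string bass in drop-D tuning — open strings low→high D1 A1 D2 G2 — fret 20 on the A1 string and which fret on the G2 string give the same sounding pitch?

10

A1 at fret 20 is A1 + 20 semitones = F3.
The open G2 string is 10 semitones above the open A1, so the same pitch on the G2 string lies at fret 20 − 10 = 10.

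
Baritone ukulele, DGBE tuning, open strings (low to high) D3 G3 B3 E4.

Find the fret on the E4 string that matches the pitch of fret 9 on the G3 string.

Fret 9 on G3 is MIDI 55 + 9 = 64 (E4). On the E4 string (open MIDI 64), that pitch is 64 − 64 = fret 0.

0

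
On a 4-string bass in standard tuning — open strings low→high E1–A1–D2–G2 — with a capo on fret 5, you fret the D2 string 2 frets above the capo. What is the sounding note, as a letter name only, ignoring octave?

A

The capo raises the open D2 by 5 semitones to G2; fretting 2 more gives D2 + 5 + 2 = D2 + 7 semitones, landing on A.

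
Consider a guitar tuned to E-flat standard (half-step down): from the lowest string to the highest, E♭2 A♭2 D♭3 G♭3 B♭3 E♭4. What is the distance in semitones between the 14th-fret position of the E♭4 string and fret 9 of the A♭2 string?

24 semitones

E♭4 at fret 14 → F5 (MIDI 77); A♭2 at fret 9 → F3 (MIDI 53).
77 − 53 = 24, so the two pitches are 24 semitones apart, with F5 the higher.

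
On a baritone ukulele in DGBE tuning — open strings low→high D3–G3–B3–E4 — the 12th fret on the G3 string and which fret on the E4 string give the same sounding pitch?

G3 at fret 12 is G3 + 12 semitones = G4.
The open E4 string is 9 semitones above the open G3, so the same pitch on the E4 string lies at fret 12 − 9 = 3.

3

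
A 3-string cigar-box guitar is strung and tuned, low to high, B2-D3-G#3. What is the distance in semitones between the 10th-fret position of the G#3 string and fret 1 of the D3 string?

15 semitones

G#3 at fret 10 → F#4 (MIDI 66); D3 at fret 1 → D#3 (MIDI 51).
66 − 51 = 15, so the two pitches are 15 semitones apart, with F#4 the higher.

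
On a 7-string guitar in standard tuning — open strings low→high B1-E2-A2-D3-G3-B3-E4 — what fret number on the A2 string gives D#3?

D#3 is 6 semitones above the open A2 (A–A#–B–C–C#–D–D#), so it sits at fret 6.

6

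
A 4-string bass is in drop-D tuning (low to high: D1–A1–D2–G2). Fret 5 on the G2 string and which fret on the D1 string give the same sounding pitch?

G2 at fret 5 is G2 + 5 semitones = C3.
The open D1 string is 17 semitones below the open G2, so the same pitch on the D1 string lies at fret 5 + 17 = 22.

22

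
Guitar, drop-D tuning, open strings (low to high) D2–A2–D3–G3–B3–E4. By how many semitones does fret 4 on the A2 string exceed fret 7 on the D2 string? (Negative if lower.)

A2 at fret 4 → C#3 (MIDI 49); D2 at fret 7 → A2 (MIDI 45).
49 − 45 = 4, so the two pitches are 4 semitones apart.

4 semitones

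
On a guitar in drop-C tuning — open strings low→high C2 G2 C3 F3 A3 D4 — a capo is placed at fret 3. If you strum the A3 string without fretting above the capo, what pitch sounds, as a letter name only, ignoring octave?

C

The capo raises the open A3 by 3 semitones to C4; fretting 0 more gives A3 + 3 + 0 = A3 + 3 semitones, landing on C.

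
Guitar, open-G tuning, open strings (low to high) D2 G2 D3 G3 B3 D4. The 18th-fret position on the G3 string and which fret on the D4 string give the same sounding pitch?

Fret 18 on G3 is MIDI 55 + 18 = 73 (C#5). On the D4 string (open MIDI 62), that pitch is 73 − 62 = fret 11.

11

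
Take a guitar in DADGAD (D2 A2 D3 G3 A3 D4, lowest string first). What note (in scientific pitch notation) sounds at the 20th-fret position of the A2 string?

F4

Each fret is one semitone, so A2 + 20 = F4.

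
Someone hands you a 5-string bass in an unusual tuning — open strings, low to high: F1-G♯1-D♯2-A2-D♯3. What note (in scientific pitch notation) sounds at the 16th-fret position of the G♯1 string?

C3

G♯1 is MIDI 32. Adding 16 gives 48, which is C3.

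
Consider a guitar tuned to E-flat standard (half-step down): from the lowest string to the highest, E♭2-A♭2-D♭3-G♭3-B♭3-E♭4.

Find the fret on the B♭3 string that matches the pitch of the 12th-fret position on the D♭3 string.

3

Fret 12 on D♭3 is MIDI 49 + 12 = 61 (D♭4). On the B♭3 string (open MIDI 58), that pitch is 61 − 58 = fret 3.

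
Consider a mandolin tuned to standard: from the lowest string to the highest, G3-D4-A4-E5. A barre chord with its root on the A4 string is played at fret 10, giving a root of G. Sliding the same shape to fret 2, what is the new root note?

Moving from fret 10 to fret 2 shifts the root by -8 semitones.
G down 8 semitones is B.

B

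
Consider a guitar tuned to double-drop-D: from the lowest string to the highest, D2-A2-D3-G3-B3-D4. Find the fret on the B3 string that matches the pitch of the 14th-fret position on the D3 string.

5

Fret 14 on D3 is MIDI 50 + 14 = 64 (E4). On the B3 string (open MIDI 59), that pitch is 64 − 59 = fret 5.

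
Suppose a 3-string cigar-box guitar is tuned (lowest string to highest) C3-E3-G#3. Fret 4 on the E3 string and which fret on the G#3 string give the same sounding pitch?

0

Fret 4 on E3 is MIDI 52 + 4 = 56 (G#3). On the G#3 string (open MIDI 56), that pitch is 56 − 56 = fret 0.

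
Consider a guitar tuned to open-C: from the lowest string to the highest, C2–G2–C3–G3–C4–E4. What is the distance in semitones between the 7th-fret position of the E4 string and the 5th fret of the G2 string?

23 semitones

E4 at fret 7 → B4 (MIDI 71); G2 at fret 5 → C3 (MIDI 48).
71 − 48 = 23, so the two pitches are 23 semitones apart, with B4 the higher.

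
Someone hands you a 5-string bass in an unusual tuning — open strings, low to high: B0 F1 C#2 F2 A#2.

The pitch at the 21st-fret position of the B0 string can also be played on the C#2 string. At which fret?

7

B0 at fret 21 is B0 + 21 semitones = G#2.
The open C#2 string is 14 semitones above the open B0, so the same pitch on the C#2 string lies at fret 21 − 14 = 7.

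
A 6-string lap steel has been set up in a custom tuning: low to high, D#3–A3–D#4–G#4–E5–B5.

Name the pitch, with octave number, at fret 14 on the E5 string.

F#6

E5 is MIDI 76. Adding 14 gives 90, which is F#6.
(Equivalently spelled Gb6.)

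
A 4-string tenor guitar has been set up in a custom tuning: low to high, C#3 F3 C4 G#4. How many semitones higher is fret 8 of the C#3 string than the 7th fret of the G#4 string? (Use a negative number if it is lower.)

C#3 at fret 8 → A3 (MIDI 57); G#4 at fret 7 → D#5 (MIDI 75).
57 − 75 = -18, so the two pitches are 18 semitones apart.

-18 semitones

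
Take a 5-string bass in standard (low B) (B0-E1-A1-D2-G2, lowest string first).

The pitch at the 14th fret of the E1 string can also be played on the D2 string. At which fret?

E1 at fret 14 is E1 + 14 semitones = F#2.
The open D2 string is 10 semitones above the open E1, so the same pitch on the D2 string lies at fret 14 − 10 = 4.

4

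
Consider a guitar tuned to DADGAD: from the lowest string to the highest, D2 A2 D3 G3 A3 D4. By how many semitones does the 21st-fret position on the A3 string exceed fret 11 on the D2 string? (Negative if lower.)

29 semitones

A3 at fret 21 → F#5 (MIDI 78); D2 at fret 11 → C#3 (MIDI 49).
78 − 49 = 29, so the two pitches are 29 semitones apart.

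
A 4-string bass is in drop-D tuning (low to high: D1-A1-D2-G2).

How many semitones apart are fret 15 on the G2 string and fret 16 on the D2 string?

G2 at fret 15 → A#3 (MIDI 58); D2 at fret 16 → F#3 (MIDI 54).
58 − 54 = 4, so the two pitches are 4 semitones apart, with A#3 the higher.

4 semitones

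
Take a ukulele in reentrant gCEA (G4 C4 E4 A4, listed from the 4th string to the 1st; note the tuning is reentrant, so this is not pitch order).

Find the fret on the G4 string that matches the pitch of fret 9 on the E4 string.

6

E4 at fret 9 is E4 + 9 semitones = C#5.
The open G4 string is 3 semitones above the open E4, so the same pitch on the G4 string lies at fret 9 − 3 = 6.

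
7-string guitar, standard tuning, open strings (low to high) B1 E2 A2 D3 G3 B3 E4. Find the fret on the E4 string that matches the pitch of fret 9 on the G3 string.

G3 at fret 9 is G3 + 9 semitones = E4.
The open E4 string is 9 semitones above the open G3, so the same pitch on the E4 string lies at fret 9 − 9 = 0.

0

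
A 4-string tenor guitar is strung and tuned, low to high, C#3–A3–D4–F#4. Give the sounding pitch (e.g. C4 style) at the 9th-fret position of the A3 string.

The open A3 string plus 9 semitones: A–A#–B–C–C#–D–D#–E–F–F#.
The walk passes from B into C once, so the octave number goes from 3 to 4.
(Equivalently spelled Gb4.)

F#4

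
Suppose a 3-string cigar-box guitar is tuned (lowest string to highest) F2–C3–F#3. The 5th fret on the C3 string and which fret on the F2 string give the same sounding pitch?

Fret 5 on C3 is MIDI 48 + 5 = 53 (F3). On the F2 string (open MIDI 41), that pitch is 53 − 41 = fret 12.

12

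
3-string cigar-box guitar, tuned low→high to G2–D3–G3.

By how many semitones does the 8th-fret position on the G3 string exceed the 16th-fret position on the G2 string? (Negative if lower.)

G3 at fret 8 → Eb4 (MIDI 63); G2 at fret 16 → B3 (MIDI 59).
63 − 59 = 4, so the two pitches are 4 semitones apart.

4 semitones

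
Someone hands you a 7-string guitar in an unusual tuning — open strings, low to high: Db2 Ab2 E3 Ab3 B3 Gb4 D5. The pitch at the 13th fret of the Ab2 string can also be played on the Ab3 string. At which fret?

1

Ab2 at fret 13 is Ab2 + 13 semitones = A3.
The open Ab3 string is 12 semitones above the open Ab2, so the same pitch on the Ab3 string lies at fret 13 − 12 = 1.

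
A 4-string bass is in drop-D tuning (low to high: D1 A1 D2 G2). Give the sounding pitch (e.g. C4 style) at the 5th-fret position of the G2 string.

The open G2 string plus 5 semitones: G–G#–A–A#–B–C.
The walk passes from B into C once, so the octave number goes from 2 to 3.

C3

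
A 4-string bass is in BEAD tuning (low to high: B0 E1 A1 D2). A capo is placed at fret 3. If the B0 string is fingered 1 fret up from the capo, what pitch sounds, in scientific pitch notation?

D#1

The capo raises the open B0 by 3 semitones to D1; fretting 1 more gives B0 + 3 + 1 = B0 + 4 semitones = D#1.
(Also written Eb.)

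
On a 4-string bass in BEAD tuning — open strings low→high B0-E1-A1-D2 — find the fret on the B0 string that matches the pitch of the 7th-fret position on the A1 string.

17

A1 at fret 7 is A1 + 7 semitones = E2.
The open B0 string is 10 semitones below the open A1, so the same pitch on the B0 string lies at fret 7 + 10 = 17.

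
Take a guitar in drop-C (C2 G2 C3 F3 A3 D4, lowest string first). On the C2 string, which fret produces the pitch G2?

G2 is 7 semitones above the open C2 (C–C#–D–D#–E–F–F#–G), so it sits at fret 7.

7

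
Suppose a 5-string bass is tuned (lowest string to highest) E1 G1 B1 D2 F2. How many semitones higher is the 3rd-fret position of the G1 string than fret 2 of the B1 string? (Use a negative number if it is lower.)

G1 at fret 3 → A♯1 (MIDI 34); B1 at fret 2 → C♯2 (MIDI 37).
34 − 37 = -3, so the two pitches are 3 semitones apart.

-3 semitones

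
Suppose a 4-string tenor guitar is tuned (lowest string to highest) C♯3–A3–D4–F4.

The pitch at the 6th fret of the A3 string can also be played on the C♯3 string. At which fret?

14

A3 at fret 6 is A3 + 6 semitones = D♯4.
The open C♯3 string is 8 semitones below the open A3, so the same pitch on the C♯3 string lies at fret 6 + 8 = 14.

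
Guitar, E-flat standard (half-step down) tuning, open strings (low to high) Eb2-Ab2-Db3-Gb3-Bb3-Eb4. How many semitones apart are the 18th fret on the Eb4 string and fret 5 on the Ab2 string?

32 semitones

Eb4 at fret 18 → A5 (MIDI 81); Ab2 at fret 5 → Db3 (MIDI 49).
81 − 49 = 32, so the two pitches are 32 semitones apart, with A5 the higher.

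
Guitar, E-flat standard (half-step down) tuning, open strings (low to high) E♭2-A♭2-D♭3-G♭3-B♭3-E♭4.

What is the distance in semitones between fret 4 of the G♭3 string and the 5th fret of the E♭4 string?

G♭3 at fret 4 → B♭3 (MIDI 58); E♭4 at fret 5 → A♭4 (MIDI 68).
58 − 68 = -10, so the two pitches are 10 semitones apart, with A♭4 the higher.

10 semitones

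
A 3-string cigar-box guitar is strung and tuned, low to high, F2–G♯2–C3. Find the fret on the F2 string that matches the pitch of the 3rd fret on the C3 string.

C3 at fret 3 is C3 + 3 semitones = D♯3.
The open F2 string is 7 semitones below the open C3, so the same pitch on the F2 string lies at fret 3 + 7 = 10.

10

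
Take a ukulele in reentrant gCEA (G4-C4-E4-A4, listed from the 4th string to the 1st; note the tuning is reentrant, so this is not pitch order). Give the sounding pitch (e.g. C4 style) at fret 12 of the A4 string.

The open A4 string plus 12 semitones: A–A#–B–C–…–G–G#–A.
The walk passes from B into C once, so the octave number goes from 4 to 5.

A5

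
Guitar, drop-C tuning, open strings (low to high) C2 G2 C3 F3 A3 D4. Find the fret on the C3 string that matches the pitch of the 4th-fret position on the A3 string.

13

Fret 4 on A3 is MIDI 57 + 4 = 61 (C#4). On the C3 string (open MIDI 48), that pitch is 61 − 48 = fret 13.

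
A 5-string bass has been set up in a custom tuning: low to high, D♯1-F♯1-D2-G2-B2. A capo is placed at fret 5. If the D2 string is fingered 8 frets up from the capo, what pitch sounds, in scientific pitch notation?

D♯3

The capo raises the open D2 by 5 semitones to G2; fretting 8 more gives D2 + 5 + 8 = D2 + 13 semitones = D♯3.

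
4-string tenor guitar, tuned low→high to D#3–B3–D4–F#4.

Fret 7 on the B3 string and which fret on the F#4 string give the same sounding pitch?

Fret 7 on B3 is MIDI 59 + 7 = 66 (F#4). On the F#4 string (open MIDI 66), that pitch is 66 − 66 = fret 0.

0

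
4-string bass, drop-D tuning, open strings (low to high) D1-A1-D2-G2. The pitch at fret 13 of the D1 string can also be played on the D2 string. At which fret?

D1 at fret 13 is D1 + 13 semitones = D#2.
The open D2 string is 12 semitones above the open D1, so the same pitch on the D2 string lies at fret 13 − 12 = 1.

1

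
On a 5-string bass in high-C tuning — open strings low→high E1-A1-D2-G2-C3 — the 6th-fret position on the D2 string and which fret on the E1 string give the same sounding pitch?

Fret 6 on D2 is MIDI 38 + 6 = 44 (G#2). On the E1 string (open MIDI 28), that pitch is 44 − 28 = fret 16.

16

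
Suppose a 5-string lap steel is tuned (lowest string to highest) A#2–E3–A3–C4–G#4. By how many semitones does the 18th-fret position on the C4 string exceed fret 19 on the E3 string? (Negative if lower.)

C4 at fret 18 → F#5 (MIDI 78); E3 at fret 19 → B4 (MIDI 71).
78 − 71 = 7, so the two pitches are 7 semitones apart.

7 semitones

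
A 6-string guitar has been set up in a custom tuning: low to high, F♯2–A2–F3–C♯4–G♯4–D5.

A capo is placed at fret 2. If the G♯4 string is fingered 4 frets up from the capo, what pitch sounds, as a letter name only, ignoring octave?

D

The capo raises the open G♯4 by 2 semitones to A♯4; fretting 4 more gives G♯4 + 2 + 4 = G♯4 + 6 semitones, landing on D.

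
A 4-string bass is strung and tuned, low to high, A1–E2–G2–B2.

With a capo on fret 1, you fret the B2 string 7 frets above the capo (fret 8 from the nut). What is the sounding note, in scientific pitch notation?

The capo raises the open B2 by 1 semitone to C3; fretting 7 more gives B2 + 1 + 7 = B2 + 8 semitones = G3.

G3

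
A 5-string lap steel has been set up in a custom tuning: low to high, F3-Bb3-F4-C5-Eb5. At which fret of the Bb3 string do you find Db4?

Db4 is 3 semitones above the open Bb3 (Bb–B–C–Db), so it sits at fret 3.

3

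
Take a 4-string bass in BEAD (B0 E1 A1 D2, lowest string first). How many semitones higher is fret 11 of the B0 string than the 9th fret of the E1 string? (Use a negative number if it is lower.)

-3 semitones

B0 at fret 11 → A#1 (MIDI 34); E1 at fret 9 → C#2 (MIDI 37).
34 − 37 = -3, so the two pitches are 3 semitones apart.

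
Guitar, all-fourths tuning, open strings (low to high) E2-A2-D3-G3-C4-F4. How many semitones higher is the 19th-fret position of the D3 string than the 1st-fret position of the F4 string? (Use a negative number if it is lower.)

3 semitones

D3 at fret 19 → A4 (MIDI 69); F4 at fret 1 → F♯4 (MIDI 66).
69 − 66 = 3, so the two pitches are 3 semitones apart.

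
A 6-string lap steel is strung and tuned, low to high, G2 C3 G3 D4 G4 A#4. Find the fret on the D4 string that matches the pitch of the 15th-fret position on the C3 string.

Fret 15 on C3 is MIDI 48 + 15 = 63 (D#4). On the D4 string (open MIDI 62), that pitch is 63 − 62 = fret 1.

1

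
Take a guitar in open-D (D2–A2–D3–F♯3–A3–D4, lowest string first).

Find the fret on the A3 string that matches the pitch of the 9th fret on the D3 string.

Fret 9 on D3 is MIDI 50 + 9 = 59 (B3). On the A3 string (open MIDI 57), that pitch is 59 − 57 = fret 2.

2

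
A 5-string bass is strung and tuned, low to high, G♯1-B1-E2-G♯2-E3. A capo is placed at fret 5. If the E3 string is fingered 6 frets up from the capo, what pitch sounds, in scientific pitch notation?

D♯4

The capo raises the open E3 by 5 semitones to A3; fretting 6 more gives E3 + 5 + 6 = E3 + 11 semitones = D♯4.
(Also written E♭.)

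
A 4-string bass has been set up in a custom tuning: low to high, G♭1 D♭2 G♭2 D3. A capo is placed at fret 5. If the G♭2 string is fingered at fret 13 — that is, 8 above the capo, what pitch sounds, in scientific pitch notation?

G3

The capo raises the open G♭2 by 5 semitones to B2; fretting 8 more gives G♭2 + 5 + 8 = G♭2 + 13 semitones = G3.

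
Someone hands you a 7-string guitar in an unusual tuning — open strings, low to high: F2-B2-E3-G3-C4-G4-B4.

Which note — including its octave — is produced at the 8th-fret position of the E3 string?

The open E3 string plus 8 semitones: E–F–Gb–G–Ab–A–Bb–B–C.
The walk passes from B into C once, so the octave number goes from 3 to 4.

C4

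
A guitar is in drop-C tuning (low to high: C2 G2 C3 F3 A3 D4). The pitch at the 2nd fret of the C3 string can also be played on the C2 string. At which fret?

C3 at fret 2 is C3 + 2 semitones = D3.
The open C2 string is 12 semitones below the open C3, so the same pitch on the C2 string lies at fret 2 + 12 = 14.

14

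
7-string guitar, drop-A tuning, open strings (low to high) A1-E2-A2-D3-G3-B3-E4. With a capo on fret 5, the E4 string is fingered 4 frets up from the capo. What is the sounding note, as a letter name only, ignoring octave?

C#

The capo raises the open E4 by 5 semitones to A4; fretting 4 more gives E4 + 5 + 4 = E4 + 9 semitones, landing on C#.
(Also written Db.)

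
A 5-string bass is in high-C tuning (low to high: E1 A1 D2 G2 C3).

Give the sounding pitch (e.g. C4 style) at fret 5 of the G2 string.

The open G2 string plus 5 semitones: G–G#–A–A#–B–C.
The walk passes from B into C once, so the octave number goes from 2 to 3.

C3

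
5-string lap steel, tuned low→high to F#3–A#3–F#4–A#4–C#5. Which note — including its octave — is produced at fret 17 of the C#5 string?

F#6

The open C#5 string plus 17 semitones: C#–D–D#–E–…–E–F–F#.
The walk passes from B into C once, so the octave number goes from 5 to 6.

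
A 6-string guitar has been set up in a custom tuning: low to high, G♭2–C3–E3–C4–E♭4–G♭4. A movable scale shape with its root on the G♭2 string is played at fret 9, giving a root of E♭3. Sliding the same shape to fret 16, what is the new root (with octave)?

B♭3

Moving from fret 9 to fret 16 shifts the root by 7 semitones.
E♭3 up 7 semitones is B♭3.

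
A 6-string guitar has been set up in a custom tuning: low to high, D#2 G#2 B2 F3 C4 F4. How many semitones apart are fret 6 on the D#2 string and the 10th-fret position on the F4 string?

30 semitones

D#2 at fret 6 → A2 (MIDI 45); F4 at fret 10 → D#5 (MIDI 75).
45 − 75 = -30, so the two pitches are 30 semitones apart, with D#5 the higher.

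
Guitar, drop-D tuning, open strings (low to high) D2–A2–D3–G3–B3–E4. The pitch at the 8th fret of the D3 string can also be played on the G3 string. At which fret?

D3 at fret 8 is D3 + 8 semitones = A♯3.
The open G3 string is 5 semitones above the open D3, so the same pitch on the G3 string lies at fret 8 − 5 = 3.

3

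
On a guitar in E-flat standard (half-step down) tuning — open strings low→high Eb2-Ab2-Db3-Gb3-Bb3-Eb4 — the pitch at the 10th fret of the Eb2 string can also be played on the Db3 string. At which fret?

Eb2 at fret 10 is Eb2 + 10 semitones = Db3.
The open Db3 string is 10 semitones above the open Eb2, so the same pitch on the Db3 string lies at fret 10 − 10 = 0.

0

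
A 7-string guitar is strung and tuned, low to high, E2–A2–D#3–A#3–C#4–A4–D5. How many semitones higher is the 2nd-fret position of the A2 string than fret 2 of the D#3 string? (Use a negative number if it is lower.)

-6 semitones

A2 at fret 2 → B2 (MIDI 47); D#3 at fret 2 → F3 (MIDI 53).
47 − 53 = -6, so the two pitches are 6 semitones apart.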